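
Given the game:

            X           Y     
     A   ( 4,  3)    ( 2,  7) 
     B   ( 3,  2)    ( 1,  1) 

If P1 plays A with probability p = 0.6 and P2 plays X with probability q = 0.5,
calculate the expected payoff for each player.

E[P1] = 2.6, E[P2] = 3.6

Work:
E[P1] = p·q·π₁(A,X) + p·(1-q)·π₁(A,Y) + (1-p)·q·π₁(B,X) + (1-p)·(1-q)·π₁(B,Y)
= 0.6·0.5·4 + 0.6·0.5·2 + 0.4·0.5·3 + 0.4·0.5·1
= 2.6

E[P2] = 3.6 (similar calculation)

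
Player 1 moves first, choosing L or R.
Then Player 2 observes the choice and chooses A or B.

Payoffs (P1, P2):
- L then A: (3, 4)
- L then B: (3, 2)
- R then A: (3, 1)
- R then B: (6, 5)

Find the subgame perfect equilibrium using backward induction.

P1 plays R, P2 plays A after L and B after R; Payoff (6, 5)

Work:
Backward induction:
After L: P2 chooses A → P1 gets 3
After R: P2 chooses B → P1 gets 6
P1 chooses R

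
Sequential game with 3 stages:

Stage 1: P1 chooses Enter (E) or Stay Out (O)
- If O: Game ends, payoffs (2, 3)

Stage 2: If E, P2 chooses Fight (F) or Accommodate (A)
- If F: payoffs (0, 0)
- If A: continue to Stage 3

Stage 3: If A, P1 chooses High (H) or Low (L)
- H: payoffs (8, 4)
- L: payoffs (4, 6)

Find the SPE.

SPE: (E, A, H); Outcome (8, 4)

Work:
Stage 3: P1 chooses H (8 vs 4)
Stage 2: P2: F->0, A->4 (anticipating H). Choose A
Stage 1: P1: O->2, E->8 (anticipating A, H). Choose E
SPE path: E -> A -> H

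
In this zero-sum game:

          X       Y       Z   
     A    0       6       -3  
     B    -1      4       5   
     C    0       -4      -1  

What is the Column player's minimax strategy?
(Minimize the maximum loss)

Column should play X, value = 0

Work:
Column player minimizes Row's maximum payoff:
Column X: max payoff to Row = 0
Column Y: max payoff to Row = 6
Column Z: max payoff to Row = 5
Minimum is 0, achieved by column X.
Minimax strategy: X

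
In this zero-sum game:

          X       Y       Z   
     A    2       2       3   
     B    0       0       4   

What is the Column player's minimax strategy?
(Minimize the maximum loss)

Column should play X or Y (all achieve the minimum), value = 2

Work:
Column player minimizes Row's maximum payoff:
Column X: max payoff to Row = 2
Column Y: max payoff to Row = 2
Column Z: max payoff to Row = 4
Minimum is 2, achieved by columns X, Y (tied).
Each of X or Y is a minimax strategy.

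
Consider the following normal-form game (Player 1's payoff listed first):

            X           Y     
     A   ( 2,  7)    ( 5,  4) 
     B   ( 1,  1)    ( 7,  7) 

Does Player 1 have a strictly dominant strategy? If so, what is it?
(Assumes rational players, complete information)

No strictly dominant strategy exists for Player 1

Work:
A strategy strictly dominates another if it gives a strictly higher payoff against every opponent action. Compare each pair of P1's strategies column-by-column:
  A vs B: [2 vs 1, 5 vs 7] → A does not strictly dominate B (column Y: 5 ≤ 7)
  B vs A: [1 vs 2, 7 vs 5] → B does not strictly dominate A (column X: 1 ≤ 2)
No single strategy strictly dominates all others → no strictly dominant strategy.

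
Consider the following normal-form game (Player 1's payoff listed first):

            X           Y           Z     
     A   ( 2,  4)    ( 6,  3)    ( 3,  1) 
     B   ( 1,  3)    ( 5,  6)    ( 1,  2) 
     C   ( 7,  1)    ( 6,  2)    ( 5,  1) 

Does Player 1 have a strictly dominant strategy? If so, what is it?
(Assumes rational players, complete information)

No strictly dominant strategy exists for Player 1

Work:
A strategy strictly dominates another if it gives a strictly higher payoff against every opponent action. Compare each pair of P1's strategies column-by-column:
  A vs B: [2 vs 1, 6 vs 5, 3 vs 1] → A strictly dominates B
  A vs C: [2 vs 7, 6 vs 6, 3 vs 5] → A does not strictly dominate C (column X: 2 ≤ 7)
  B vs A: [1 vs 2, 5 vs 6, 1 vs 3] → B does not strictly dominate A (column X: 1 ≤ 2)
  B vs C: [1 vs 7, 5 vs 6, 1 vs 5] → B does not strictly dominate C (column X: 1 ≤ 7)
  C vs A: [7 vs 2, 6 vs 6, 5 vs 3] → C does not strictly dominate A (column Y: 6 ≤ 6)
  C vs B: [7 vs 1, 6 vs 5, 5 vs 1] → C strictly dominates B
No single strategy strictly dominates all others → no strictly dominant strategy.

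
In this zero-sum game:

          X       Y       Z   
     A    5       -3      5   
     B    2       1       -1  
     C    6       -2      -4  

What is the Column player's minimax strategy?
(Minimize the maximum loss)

Column should play Y, value = 1

Work:
Column player minimizes Row's maximum payoff:
Column X: max payoff to Row = 6
Column Y: max payoff to Row = 1
Column Z: max payoff to Row = 5
Minimum is 1, achieved by column Y.
Minimax strategy: Y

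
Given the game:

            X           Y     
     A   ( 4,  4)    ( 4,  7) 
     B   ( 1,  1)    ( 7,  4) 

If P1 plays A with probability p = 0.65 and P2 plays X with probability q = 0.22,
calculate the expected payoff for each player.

E[P1] = 4.588, E[P2] = 5.29

Work:
E[P1] = p·q·π₁(A,X) + p·(1-q)·π₁(A,Y) + (1-p)·q·π₁(B,X) + (1-p)·(1-q)·π₁(B,Y)
= 0.65·0.22·4 + 0.65·0.78·4 + 0.35·0.22·1 + 0.35·0.78·7
= 4.588

E[P2] = 5.29 (similar calculation)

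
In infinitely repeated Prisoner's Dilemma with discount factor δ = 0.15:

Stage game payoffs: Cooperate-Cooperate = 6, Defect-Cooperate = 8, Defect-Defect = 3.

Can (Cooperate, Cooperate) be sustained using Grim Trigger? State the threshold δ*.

δ* = 0.4; since δ = 0.15 < 0.4, cooperation cannot be sustained

Work:
For Grim Trigger:
Cooperate forever: 6/(1-δ)
Defect then punished: 8 + 3·δ/(1-δ)
Need: 6/(1-δ) ≥ 8 + 3·δ/(1-δ)
Solving: δ ≥ (T-R)/(T-P) = (8-6)/(8-3) = 0.4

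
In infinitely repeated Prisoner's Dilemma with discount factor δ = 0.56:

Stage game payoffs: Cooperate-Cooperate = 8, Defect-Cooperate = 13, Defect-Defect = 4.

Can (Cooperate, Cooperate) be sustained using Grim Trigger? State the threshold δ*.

δ* = 0.5556; since δ = 0.56 ≥ 0.5556, cooperation can be sustained

Work:
For Grim Trigger:
Cooperate forever: 8/(1-δ)
Defect then punished: 13 + 4·δ/(1-δ)
Need: 8/(1-δ) ≥ 13 + 4·δ/(1-δ)
Solving: δ ≥ (T-R)/(T-P) = (13-8)/(13-4) = 0.5556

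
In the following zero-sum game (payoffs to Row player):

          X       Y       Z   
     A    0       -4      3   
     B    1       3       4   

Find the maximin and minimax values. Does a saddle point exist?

Maximin = 1, Minimax = 1, Saddle: True

Work:
Row minimums: [-4, 1] → maximin = 1
Column maximums: [1, 3, 4] → minimax = 1
Saddle point exists! Game value = 1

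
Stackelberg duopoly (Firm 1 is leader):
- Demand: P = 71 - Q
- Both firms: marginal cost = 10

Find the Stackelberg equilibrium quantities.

q₁* (leader) = 30.5, q₂* (follower) = 15.25

Work:
Follower's reaction: q₂ = (a - c - q₁)/2
Leader substitutes: π₁ = q₁·(a - q₁ - (a-c-q₁)/2 - c)
FOC: q₁* = (71 - 10)/2 = 30.50
Then: q₂* = (71 - 10 - 30.5)/2 = 15.25
Leader has first-mover advantage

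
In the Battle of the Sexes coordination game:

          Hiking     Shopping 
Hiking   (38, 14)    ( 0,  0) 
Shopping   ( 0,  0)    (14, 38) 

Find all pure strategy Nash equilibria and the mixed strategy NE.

Pure NE: (Hiking, Hiking) and (Shopping, Shopping); Mixed NE: p = 0.7308, q = 0.2692

Work:
Check pure NE:
(Hiking, Hiking): (38, 14) - no unilateral deviation beneficial
(Shopping, Shopping): (14, 38) - no unilateral deviation beneficial
Mixed NE: P1 plays Hiking with p = 0.7308, P2 plays Hiking with q = 0.2692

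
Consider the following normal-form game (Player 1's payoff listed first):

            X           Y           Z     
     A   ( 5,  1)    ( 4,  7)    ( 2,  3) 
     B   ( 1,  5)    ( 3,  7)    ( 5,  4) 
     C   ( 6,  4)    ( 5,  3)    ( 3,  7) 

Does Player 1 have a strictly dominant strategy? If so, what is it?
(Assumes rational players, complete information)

No strictly dominant strategy exists for Player 1

Work:
A strategy strictly dominates another if it gives a strictly higher payoff against every opponent action. Compare each pair of P1's strategies column-by-column:
  A vs B: [5 vs 1, 4 vs 3, 2 vs 5] → A does not strictly dominate B (column Z: 2 ≤ 5)
  A vs C: [5 vs 6, 4 vs 5, 2 vs 3] → A does not strictly dominate C (column X: 5 ≤ 6)
  B vs A: [1 vs 5, 3 vs 4, 5 vs 2] → B does not strictly dominate A (column X: 1 ≤ 5)
  B vs C: [1 vs 6, 3 vs 5, 5 vs 3] → B does not strictly dominate C (column X: 1 ≤ 6)
  C vs A: [6 vs 5, 5 vs 4, 3 vs 2] → C strictly dominates A
  C vs B: [6 vs 1, 5 vs 3, 3 vs 5] → C does not strictly dominate B (column Z: 3 ≤ 5)
No single strategy strictly dominates all others → no strictly dominant strategy.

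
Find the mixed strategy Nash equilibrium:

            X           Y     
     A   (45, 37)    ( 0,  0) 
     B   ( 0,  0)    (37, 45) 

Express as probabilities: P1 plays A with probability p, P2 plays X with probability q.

p = 0.5488, q = 0.4512

Work:
Find probabilities that make opponent indifferent:
P2 chooses q to make P1 indifferent between A and B
P1 chooses p to make P2 indifferent between X and Y
Mixed NE: P1 plays (A: 0.5488, B: 0.4512), P2 plays (X: 0.4512, Y: 0.5488)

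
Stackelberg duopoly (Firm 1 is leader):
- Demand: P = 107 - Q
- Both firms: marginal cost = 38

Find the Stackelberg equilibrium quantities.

q₁* (leader) = 34.5, q₂* (follower) = 17.25

Work:
Follower's reaction: q₂ = (a - c - q₁)/2
Leader substitutes: π₁ = q₁·(a - q₁ - (a-c-q₁)/2 - c)
FOC: q₁* = (107 - 38)/2 = 34.50
Then: q₂* = (107 - 38 - 34.5)/2 = 17.25
Leader has first-mover advantage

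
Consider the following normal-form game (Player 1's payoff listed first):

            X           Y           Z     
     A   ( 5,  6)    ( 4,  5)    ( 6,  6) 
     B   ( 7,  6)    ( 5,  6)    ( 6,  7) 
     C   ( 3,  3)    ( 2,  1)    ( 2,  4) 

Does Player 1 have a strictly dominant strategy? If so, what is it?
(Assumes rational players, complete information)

No strictly dominant strategy exists for Player 1

Work:
A strategy strictly dominates another if it gives a strictly higher payoff against every opponent action. Compare each pair of P1's strategies column-by-column:
  A vs B: [5 vs 7, 4 vs 5, 6 vs 6] → A does not strictly dominate B (column X: 5 ≤ 7)
  A vs C: [5 vs 3, 4 vs 2, 6 vs 2] → A strictly dominates C
  B vs A: [7 vs 5, 5 vs 4, 6 vs 6] → B does not strictly dominate A (column Z: 6 ≤ 6)
  B vs C: [7 vs 3, 5 vs 2, 6 vs 2] → B strictly dominates C
  C vs A: [3 vs 5, 2 vs 4, 2 vs 6] → C does not strictly dominate A (column X: 3 ≤ 5)
  C vs B: [3 vs 7, 2 vs 5, 2 vs 6] → C does not strictly dominate B (column X: 3 ≤ 7)
No single strategy strictly dominates all others → no strictly dominant strategy.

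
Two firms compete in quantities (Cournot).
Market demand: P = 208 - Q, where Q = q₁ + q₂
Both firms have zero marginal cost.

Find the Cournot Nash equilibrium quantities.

q₁* = q₂* = 69.33; P* = 69.33

Work:
Profit: π_i = P·q_i = (a - q_i - q_j)·q_i
FOC: ∂π_i/∂q_i = a - 2q_i - q_j = 0
Reaction function: q_i = (208 - q_j)/2
Symmetry: q* = 208/3 = 69.33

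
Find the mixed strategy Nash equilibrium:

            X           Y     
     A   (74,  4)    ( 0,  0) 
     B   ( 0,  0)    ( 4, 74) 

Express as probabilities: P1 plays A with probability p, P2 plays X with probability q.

p = 0.9487, q = 0.0513

Work:
Find probabilities that make opponent indifferent:
P2 chooses q to make P1 indifferent between A and B
P1 chooses p to make P2 indifferent between X and Y
Mixed NE: P1 plays (A: 0.9487, B: 0.0513), P2 plays (X: 0.0513, Y: 0.9487)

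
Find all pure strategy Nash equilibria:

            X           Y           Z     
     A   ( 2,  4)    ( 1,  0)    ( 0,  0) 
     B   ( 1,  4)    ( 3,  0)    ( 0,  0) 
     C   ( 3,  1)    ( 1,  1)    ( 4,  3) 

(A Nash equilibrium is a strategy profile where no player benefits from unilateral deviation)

Nash equilibrium: (C, Z)

Work:
Best responses:
  P1 vs X: payoffs [2, 1, 3] → best response C (payoff 3)
  P1 vs Y: payoffs [1, 3, 1] → best response B (payoff 3)
  P1 vs Z: payoffs [0, 0, 4] → best response C (payoff 4)
  P2 vs A: payoffs [4, 0, 0] → best response X (payoff 4)
  P2 vs B: payoffs [4, 0, 0] → best response X (payoff 4)
  P2 vs C: payoffs [1, 1, 3] → best response Z (payoff 3)
Mutual best responses: (C,Z) → Nash equilibria.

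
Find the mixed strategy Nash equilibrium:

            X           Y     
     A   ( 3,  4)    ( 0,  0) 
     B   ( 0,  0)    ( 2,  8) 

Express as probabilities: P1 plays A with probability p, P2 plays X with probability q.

p = 0.6667, q = 0.4

Work:
Find probabilities that make opponent indifferent:
P2 chooses q to make P1 indifferent between A and B
P1 chooses p to make P2 indifferent between X and Y
Mixed NE: P1 plays (A: 0.6667, B: 0.3333), P2 plays (X: 0.4, Y: 0.6)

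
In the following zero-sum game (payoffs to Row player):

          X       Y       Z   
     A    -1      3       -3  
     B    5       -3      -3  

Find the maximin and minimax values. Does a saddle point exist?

Maximin = -3, Minimax = -3, Saddle: True

Work:
Row minimums: [-3, -3] → maximin = -3
Column maximums: [5, 3, -3] → minimax = -3
Saddle point exists! Game value = -3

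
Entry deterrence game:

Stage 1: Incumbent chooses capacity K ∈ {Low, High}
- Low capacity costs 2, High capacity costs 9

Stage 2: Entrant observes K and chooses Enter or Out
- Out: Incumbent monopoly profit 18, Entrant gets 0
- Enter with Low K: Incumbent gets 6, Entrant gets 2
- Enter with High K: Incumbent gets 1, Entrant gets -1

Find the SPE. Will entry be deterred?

SPE: (High, Enter|Low, Out|High); Entry deterred. Incumbent net profit = 9

Work:
After Low K: Entrant enters (2 > 0)
After High K: Entrant stays out (-1 < 0)
Incumbent: Low → 6−2=4, High → 18−9=9
Incumbent chooses High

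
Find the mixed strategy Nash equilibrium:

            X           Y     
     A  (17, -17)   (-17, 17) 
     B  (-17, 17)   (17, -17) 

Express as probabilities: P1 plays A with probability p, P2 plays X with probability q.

p = 0.5, q = 0.5

Work:
Find probabilities that make opponent indifferent:
P2 chooses q to make P1 indifferent between A and B
P1 chooses p to make P2 indifferent between X and Y
Mixed NE: P1 plays (A: 0.5, B: 0.5), P2 plays (X: 0.5, Y: 0.5)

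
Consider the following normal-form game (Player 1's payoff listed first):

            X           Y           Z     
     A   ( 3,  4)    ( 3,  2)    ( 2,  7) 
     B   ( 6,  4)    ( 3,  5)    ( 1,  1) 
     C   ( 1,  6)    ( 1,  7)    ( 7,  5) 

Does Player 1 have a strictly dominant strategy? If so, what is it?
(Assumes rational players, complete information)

No strictly dominant strategy exists for Player 1

Work:
A strategy strictly dominates another if it gives a strictly higher payoff against every opponent action. Compare each pair of P1's strategies column-by-column:
  A vs B: [3 vs 6, 3 vs 3, 2 vs 1] → A does not strictly dominate B (column X: 3 ≤ 6)
  A vs C: [3 vs 1, 3 vs 1, 2 vs 7] → A does not strictly dominate C (column Z: 2 ≤ 7)
  B vs A: [6 vs 3, 3 vs 3, 1 vs 2] → B does not strictly dominate A (column Y: 3 ≤ 3)
  B vs C: [6 vs 1, 3 vs 1, 1 vs 7] → B does not strictly dominate C (column Z: 1 ≤ 7)
  C vs A: [1 vs 3, 1 vs 3, 7 vs 2] → C does not strictly dominate A (column X: 1 ≤ 3)
  C vs B: [1 vs 6, 1 vs 3, 7 vs 1] → C does not strictly dominate B (column X: 1 ≤ 6)
No single strategy strictly dominates all others → no strictly dominant strategy.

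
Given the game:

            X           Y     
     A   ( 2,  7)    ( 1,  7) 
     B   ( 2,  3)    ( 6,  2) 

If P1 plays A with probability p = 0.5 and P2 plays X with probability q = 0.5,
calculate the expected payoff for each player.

E[P1] = 2.75, E[P2] = 4.75

Work:
E[P1] = p·q·π₁(A,X) + p·(1-q)·π₁(A,Y) + (1-p)·q·π₁(B,X) + (1-p)·(1-q)·π₁(B,Y)
= 0.5·0.5·2 + 0.5·0.5·1 + 0.5·0.5·2 + 0.5·0.5·6
= 2.75

E[P2] = 4.75 (similar calculation)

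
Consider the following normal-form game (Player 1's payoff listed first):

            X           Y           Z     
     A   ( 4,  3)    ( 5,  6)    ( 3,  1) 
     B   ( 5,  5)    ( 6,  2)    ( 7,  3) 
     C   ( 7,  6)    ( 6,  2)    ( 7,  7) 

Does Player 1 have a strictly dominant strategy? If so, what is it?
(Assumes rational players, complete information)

No strictly dominant strategy exists for Player 1

Work:
A strategy strictly dominates another if it gives a strictly higher payoff against every opponent action. Compare each pair of P1's strategies column-by-column:
  A vs B: [4 vs 5, 5 vs 6, 3 vs 7] → A does not strictly dominate B (column X: 4 ≤ 5)
  A vs C: [4 vs 7, 5 vs 6, 3 vs 7] → A does not strictly dominate C (column X: 4 ≤ 7)
  B vs A: [5 vs 4, 6 vs 5, 7 vs 3] → B strictly dominates A
  B vs C: [5 vs 7, 6 vs 6, 7 vs 7] → B does not strictly dominate C (column X: 5 ≤ 7)
  C vs A: [7 vs 4, 6 vs 5, 7 vs 3] → C strictly dominates A
  C vs B: [7 vs 5, 6 vs 6, 7 vs 7] → C does not strictly dominate B (column Y: 6 ≤ 6)
No single strategy strictly dominates all others → no strictly dominant strategy.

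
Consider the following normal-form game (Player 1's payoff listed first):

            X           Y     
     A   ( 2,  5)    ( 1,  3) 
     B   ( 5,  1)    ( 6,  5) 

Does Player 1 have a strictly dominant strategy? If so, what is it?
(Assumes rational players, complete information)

Yes, Player 1's strictly dominant strategy is B

Work:
A strategy strictly dominates another if it gives a strictly higher payoff against every opponent action. Compare each pair of P1's strategies column-by-column:
  A vs B: [2 vs 5, 1 vs 6] → A does not strictly dominate B (column X: 2 ≤ 5)
  B vs A: [5 vs 2, 6 vs 1] → B strictly dominates A
B strictly dominates every other strategy → strictly dominant.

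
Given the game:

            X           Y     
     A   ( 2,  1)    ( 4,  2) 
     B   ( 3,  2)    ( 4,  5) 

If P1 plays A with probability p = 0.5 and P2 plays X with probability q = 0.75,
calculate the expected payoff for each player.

E[P1] = 2.875, E[P2] = 2.0

Work:
E[P1] = p·q·π₁(A,X) + p·(1-q)·π₁(A,Y) + (1-p)·q·π₁(B,X) + (1-p)·(1-q)·π₁(B,Y)
= 0.5·0.75·2 + 0.5·0.25·4 + 0.5·0.75·3 + 0.5·0.25·4
= 2.875

E[P2] = 2.0 (similar calculation)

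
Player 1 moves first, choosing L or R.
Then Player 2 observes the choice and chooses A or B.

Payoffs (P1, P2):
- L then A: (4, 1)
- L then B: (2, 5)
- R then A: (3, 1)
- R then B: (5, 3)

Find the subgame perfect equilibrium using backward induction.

P1 plays R, P2 plays B after L and B after R; Payoff (5, 3)

Work:
Backward induction:
After L: P2 chooses B → P1 gets 2
After R: P2 chooses B → P1 gets 5
P1 chooses R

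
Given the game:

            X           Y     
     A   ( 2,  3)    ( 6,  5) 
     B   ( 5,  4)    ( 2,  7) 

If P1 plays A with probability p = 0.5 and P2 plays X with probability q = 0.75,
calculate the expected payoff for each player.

E[P1] = 3.625, E[P2] = 4.125

Work:
E[P1] = p·q·π₁(A,X) + p·(1-q)·π₁(A,Y) + (1-p)·q·π₁(B,X) + (1-p)·(1-q)·π₁(B,Y)
= 0.5·0.75·2 + 0.5·0.25·6 + 0.5·0.75·5 + 0.5·0.25·2
= 3.625

E[P2] = 4.125 (similar calculation)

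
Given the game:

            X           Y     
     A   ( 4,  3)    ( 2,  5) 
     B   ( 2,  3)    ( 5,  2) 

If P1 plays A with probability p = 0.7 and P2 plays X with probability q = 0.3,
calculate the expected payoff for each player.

E[P1] = 3.05, E[P2] = 3.77

Work:
E[P1] = p·q·π₁(A,X) + p·(1-q)·π₁(A,Y) + (1-p)·q·π₁(B,X) + (1-p)·(1-q)·π₁(B,Y)
= 0.7·0.3·4 + 0.7·0.7·2 + 0.3·0.3·2 + 0.3·0.7·5
= 3.05

E[P2] = 3.77 (similar calculation)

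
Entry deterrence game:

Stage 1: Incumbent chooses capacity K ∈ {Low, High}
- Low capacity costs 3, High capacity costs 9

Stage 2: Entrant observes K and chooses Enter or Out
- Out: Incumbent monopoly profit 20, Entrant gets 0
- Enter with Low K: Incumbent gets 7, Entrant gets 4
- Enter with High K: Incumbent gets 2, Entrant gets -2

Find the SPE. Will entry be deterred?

SPE: (High, Enter|Low, Out|High); Entry deterred. Incumbent net profit = 11

Work:
After Low K: Entrant enters (4 > 0)
After High K: Entrant stays out (-2 < 0)
Incumbent: Low → 7−3=4, High → 20−9=11
Incumbent chooses High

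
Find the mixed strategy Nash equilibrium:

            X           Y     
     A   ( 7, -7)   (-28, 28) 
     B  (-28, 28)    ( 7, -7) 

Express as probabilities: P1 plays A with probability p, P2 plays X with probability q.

p = 0.5, q = 0.5

Work:
Find probabilities that make opponent indifferent:
P2 chooses q to make P1 indifferent between A and B
P1 chooses p to make P2 indifferent between X and Y
Mixed NE: P1 plays (A: 0.5, B: 0.5), P2 plays (X: 0.5, Y: 0.5)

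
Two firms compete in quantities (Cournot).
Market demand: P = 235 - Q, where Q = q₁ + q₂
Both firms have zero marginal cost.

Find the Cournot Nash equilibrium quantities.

q₁* = q₂* = 78.33; P* = 78.33

Work:
Profit: π_i = P·q_i = (a - q_i - q_j)·q_i
FOC: ∂π_i/∂q_i = a - 2q_i - q_j = 0
Reaction function: q_i = (235 - q_j)/2
Symmetry: q* = 235/3 = 78.33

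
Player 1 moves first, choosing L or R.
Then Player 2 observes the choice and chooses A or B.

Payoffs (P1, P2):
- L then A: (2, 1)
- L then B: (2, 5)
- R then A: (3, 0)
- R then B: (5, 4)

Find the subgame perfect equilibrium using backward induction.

P1 plays R, P2 plays B after L and B after R; Payoff (5, 4)

Work:
Backward induction:
After L: P2 chooses B → P1 gets 2
After R: P2 chooses B → P1 gets 5
P1 chooses R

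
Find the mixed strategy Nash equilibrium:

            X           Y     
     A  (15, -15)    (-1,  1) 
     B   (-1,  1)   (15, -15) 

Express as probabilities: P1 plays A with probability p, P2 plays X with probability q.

p = 0.5, q = 0.5

Work:
Find probabilities that make opponent indifferent:
P2 chooses q to make P1 indifferent between A and B
P1 chooses p to make P2 indifferent between X and Y
Mixed NE: P1 plays (A: 0.5, B: 0.5), P2 plays (X: 0.5, Y: 0.5)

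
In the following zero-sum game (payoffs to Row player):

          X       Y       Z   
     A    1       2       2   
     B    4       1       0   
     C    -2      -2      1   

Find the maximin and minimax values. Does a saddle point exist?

Maximin = 1, Minimax = 2, Saddle: False

Work:
Row minimums: [1, 0, -2] → maximin = 1
Column maximums: [4, 2, 2] → minimax = 2
No saddle point (maximin ≠ minimax). Mixed strategy needed.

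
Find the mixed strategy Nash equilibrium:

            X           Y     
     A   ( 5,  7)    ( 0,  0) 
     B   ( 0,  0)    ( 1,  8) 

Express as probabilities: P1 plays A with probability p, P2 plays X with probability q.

p = 0.5333, q = 0.1667

Work:
Find probabilities that make opponent indifferent:
P2 chooses q to make P1 indifferent between A and B
P1 chooses p to make P2 indifferent between X and Y
Mixed NE: P1 plays (A: 0.5333, B: 0.4667), P2 plays (X: 0.1667, Y: 0.8333)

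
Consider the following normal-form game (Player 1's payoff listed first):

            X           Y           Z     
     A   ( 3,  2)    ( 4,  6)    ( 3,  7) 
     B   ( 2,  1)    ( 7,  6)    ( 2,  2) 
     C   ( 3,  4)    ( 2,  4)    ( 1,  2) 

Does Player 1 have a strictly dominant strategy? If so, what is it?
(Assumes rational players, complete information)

No strictly dominant strategy exists for Player 1

Work:
A strategy strictly dominates another if it gives a strictly higher payoff against every opponent action. Compare each pair of P1's strategies column-by-column:
  A vs B: [3 vs 2, 4 vs 7, 3 vs 2] → A does not strictly dominate B (column Y: 4 ≤ 7)
  A vs C: [3 vs 3, 4 vs 2, 3 vs 1] → A does not strictly dominate C (column X: 3 ≤ 3)
  B vs A: [2 vs 3, 7 vs 4, 2 vs 3] → B does not strictly dominate A (column X: 2 ≤ 3)
  B vs C: [2 vs 3, 7 vs 2, 2 vs 1] → B does not strictly dominate C (column X: 2 ≤ 3)
  C vs A: [3 vs 3, 2 vs 4, 1 vs 3] → C does not strictly dominate A (column X: 3 ≤ 3)
  C vs B: [3 vs 2, 2 vs 7, 1 vs 2] → C does not strictly dominate B (column Y: 2 ≤ 7)
No single strategy strictly dominates all others → no strictly dominant strategy.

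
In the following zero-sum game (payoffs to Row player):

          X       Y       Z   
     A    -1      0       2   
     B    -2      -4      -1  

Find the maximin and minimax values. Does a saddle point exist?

Maximin = -1, Minimax = -1, Saddle: True

Work:
Row minimums: [-1, -4] → maximin = -1
Column maximums: [-1, 0, 2] → minimax = -1
Saddle point exists! Game value = -1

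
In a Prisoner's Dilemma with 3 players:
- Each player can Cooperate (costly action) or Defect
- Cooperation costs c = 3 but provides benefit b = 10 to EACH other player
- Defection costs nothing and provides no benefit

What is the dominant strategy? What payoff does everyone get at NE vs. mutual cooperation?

Dominant: Defect; NE payoff = 0; Coop payoff = 17

Work:
Defect dominates (saves cost c = 3, benefit to others is external)
NE: All defect → everyone gets 0
If all cooperate: each receives (2)×10 - 3 = 17
Social dilemma: 17 > 0 but NE gives 0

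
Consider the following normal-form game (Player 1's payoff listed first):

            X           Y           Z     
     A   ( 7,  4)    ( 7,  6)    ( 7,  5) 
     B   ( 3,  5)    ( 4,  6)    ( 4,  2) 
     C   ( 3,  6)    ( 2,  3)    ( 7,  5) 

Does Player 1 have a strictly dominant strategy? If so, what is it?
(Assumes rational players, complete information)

No strictly dominant strategy exists for Player 1

Work:
A strategy strictly dominates another if it gives a strictly higher payoff against every opponent action. Compare each pair of P1's strategies column-by-column:
  A vs B: [7 vs 3, 7 vs 4, 7 vs 4] → A strictly dominates B
  A vs C: [7 vs 3, 7 vs 2, 7 vs 7] → A does not strictly dominate C (column Z: 7 ≤ 7)
  B vs A: [3 vs 7, 4 vs 7, 4 vs 7] → B does not strictly dominate A (column X: 3 ≤ 7)
  B vs C: [3 vs 3, 4 vs 2, 4 vs 7] → B does not strictly dominate C (column X: 3 ≤ 3)
  C vs A: [3 vs 7, 2 vs 7, 7 vs 7] → C does not strictly dominate A (column X: 3 ≤ 7)
  C vs B: [3 vs 3, 2 vs 4, 7 vs 4] → C does not strictly dominate B (column X: 3 ≤ 3)
No single strategy strictly dominates all others → no strictly dominant strategy.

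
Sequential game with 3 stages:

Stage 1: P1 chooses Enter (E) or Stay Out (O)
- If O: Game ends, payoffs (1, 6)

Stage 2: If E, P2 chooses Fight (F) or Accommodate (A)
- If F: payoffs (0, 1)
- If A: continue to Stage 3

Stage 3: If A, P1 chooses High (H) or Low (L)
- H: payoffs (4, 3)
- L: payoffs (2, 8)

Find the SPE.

SPE: (E, A, H); Outcome (4, 3)

Work:
Stage 3: P1 chooses H (4 vs 2)
Stage 2: P2: F->1, A->3 (anticipating H). Choose A
Stage 1: P1: O->1, E->4 (anticipating A, H). Choose E
SPE path: E -> A -> H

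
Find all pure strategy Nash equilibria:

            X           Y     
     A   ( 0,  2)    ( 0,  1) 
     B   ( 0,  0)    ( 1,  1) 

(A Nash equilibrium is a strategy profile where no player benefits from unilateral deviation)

Nash equilibrium: (A, X), (B, Y)

Work:
Best responses:
  P1 vs X: payoffs [0, 0] → best response A/B (payoff 0)
  P1 vs Y: payoffs [0, 1] → best response B (payoff 1)
  P2 vs A: payoffs [2, 1] → best response X (payoff 2)
  P2 vs B: payoffs [0, 1] → best response Y (payoff 1)
Mutual best responses: (A,X), (B,Y) → Nash equilibria.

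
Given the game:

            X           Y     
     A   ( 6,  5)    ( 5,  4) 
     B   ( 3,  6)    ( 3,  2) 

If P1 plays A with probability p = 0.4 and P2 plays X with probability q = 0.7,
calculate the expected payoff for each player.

E[P1] = 4.08, E[P2] = 4.76

Work:
E[P1] = p·q·π₁(A,X) + p·(1-q)·π₁(A,Y) + (1-p)·q·π₁(B,X) + (1-p)·(1-q)·π₁(B,Y)
= 0.4·0.7·6 + 0.4·0.3·5 + 0.6·0.7·3 + 0.6·0.3·3
= 4.08

E[P2] = 4.76 (similar calculation)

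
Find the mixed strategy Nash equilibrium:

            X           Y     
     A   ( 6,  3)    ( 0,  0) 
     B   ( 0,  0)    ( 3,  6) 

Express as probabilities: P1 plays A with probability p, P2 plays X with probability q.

p = 0.6667, q = 0.3333

Work:
Find probabilities that make opponent indifferent:
P2 chooses q to make P1 indifferent between A and B
P1 chooses p to make P2 indifferent between X and Y
Mixed NE: P1 plays (A: 0.6667, B: 0.3333), P2 plays (X: 0.3333, Y: 0.6667)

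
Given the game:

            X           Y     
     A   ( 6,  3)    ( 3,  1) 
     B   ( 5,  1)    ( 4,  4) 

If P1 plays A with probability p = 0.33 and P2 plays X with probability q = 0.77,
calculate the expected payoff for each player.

E[P1] = 4.9482, E[P2] = 1.9705

Work:
E[P1] = p·q·π₁(A,X) + p·(1-q)·π₁(A,Y) + (1-p)·q·π₁(B,X) + (1-p)·(1-q)·π₁(B,Y)
= 0.33·0.77·6 + 0.33·0.23·3 + 0.67·0.77·5 + 0.67·0.23·4
= 4.9482

E[P2] = 1.9705 (similar calculation)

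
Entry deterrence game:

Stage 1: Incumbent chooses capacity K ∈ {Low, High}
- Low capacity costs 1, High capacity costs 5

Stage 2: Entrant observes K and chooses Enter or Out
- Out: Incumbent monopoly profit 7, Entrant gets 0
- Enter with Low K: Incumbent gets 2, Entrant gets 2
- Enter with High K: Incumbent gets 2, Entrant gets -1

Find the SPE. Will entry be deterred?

SPE: (High, Enter|Low, Out|High); Entry deterred. Incumbent net profit = 2

Work:
After Low K: Entrant enters (2 > 0)
After High K: Entrant stays out (-1 < 0)
Incumbent: Low → 2−1=1, High → 7−5=2
Incumbent chooses High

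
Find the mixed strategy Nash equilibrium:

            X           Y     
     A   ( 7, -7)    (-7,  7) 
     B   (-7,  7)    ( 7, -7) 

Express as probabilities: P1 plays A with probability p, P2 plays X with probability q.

p = 0.5, q = 0.5

Work:
Find probabilities that make opponent indifferent:
P2 chooses q to make P1 indifferent between A and B
P1 chooses p to make P2 indifferent between X and Y
Mixed NE: P1 plays (A: 0.5, B: 0.5), P2 plays (X: 0.5, Y: 0.5)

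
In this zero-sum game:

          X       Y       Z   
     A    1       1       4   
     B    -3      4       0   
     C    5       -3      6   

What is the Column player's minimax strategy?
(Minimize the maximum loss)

Column should play Y, value = 4

Work:
Column player minimizes Row's maximum payoff:
Column X: max payoff to Row = 5
Column Y: max payoff to Row = 4
Column Z: max payoff to Row = 6
Minimum is 4, achieved by column Y.
Minimax strategy: Y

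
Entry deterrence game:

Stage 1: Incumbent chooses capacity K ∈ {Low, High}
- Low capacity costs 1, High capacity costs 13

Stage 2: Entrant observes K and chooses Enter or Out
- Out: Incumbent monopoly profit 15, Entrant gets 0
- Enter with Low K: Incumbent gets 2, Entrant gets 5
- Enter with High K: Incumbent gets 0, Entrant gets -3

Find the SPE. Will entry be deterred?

SPE: (High, Enter|Low, Out|High); Entry deterred. Incumbent net profit = 2

Work:
After Low K: Entrant enters (5 > 0)
After High K: Entrant stays out (-3 < 0)
Incumbent: Low → 2−1=1, High → 15−13=2
Incumbent chooses High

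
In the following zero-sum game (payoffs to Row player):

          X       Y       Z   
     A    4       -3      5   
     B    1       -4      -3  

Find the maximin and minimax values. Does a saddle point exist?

Maximin = -3, Minimax = -3, Saddle: True

Work:
Row minimums: [-3, -4] → maximin = -3
Column maximums: [4, -3, 5] → minimax = -3
Saddle point exists! Game value = -3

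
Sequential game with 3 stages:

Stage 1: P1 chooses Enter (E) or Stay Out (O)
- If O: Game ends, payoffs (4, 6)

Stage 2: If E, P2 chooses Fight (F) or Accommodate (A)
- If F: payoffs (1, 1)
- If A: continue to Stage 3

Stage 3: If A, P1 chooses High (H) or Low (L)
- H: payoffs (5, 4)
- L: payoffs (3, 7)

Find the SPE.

SPE: (E, A, H); Outcome (5, 4)

Work:
Stage 3: P1 chooses H (5 vs 3)
Stage 2: P2: F->1, A->4 (anticipating H). Choose A
Stage 1: P1: O->4, E->5 (anticipating A, H). Choose E
SPE path: E -> A -> H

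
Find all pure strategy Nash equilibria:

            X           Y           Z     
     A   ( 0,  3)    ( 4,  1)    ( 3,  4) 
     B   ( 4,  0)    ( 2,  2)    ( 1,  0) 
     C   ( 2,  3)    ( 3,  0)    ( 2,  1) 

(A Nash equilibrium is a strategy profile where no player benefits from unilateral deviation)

Nash equilibrium: (A, Z)

Work:
Best responses:
  P1 vs X: payoffs [0, 4, 2] → best response B (payoff 4)
  P1 vs Y: payoffs [4, 2, 3] → best response A (payoff 4)
  P1 vs Z: payoffs [3, 1, 2] → best response A (payoff 3)
  P2 vs A: payoffs [3, 1, 4] → best response Z (payoff 4)
  P2 vs B: payoffs [0, 2, 0] → best response Y (payoff 2)
  P2 vs C: payoffs [3, 0, 1] → best response X (payoff 3)
Mutual best responses: (A,Z) → Nash equilibria.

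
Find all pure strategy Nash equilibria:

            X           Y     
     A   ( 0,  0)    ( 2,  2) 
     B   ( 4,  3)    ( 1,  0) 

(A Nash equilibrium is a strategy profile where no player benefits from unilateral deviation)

Nash equilibrium: (A, Y), (B, X)

Work:
Best responses:
  P1 vs X: payoffs [0, 4] → best response B (payoff 4)
  P1 vs Y: payoffs [2, 1] → best response A (payoff 2)
  P2 vs A: payoffs [0, 2] → best response Y (payoff 2)
  P2 vs B: payoffs [3, 0] → best response X (payoff 3)
Mutual best responses: (A,Y), (B,X) → Nash equilibria.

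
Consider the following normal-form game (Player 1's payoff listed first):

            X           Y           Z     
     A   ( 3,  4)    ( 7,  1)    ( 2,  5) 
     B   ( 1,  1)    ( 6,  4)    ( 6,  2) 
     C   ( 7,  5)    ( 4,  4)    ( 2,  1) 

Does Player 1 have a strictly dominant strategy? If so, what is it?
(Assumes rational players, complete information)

No strictly dominant strategy exists for Player 1

Work:
A strategy strictly dominates another if it gives a strictly higher payoff against every opponent action. Compare each pair of P1's strategies column-by-column:
  A vs B: [3 vs 1, 7 vs 6, 2 vs 6] → A does not strictly dominate B (column Z: 2 ≤ 6)
  A vs C: [3 vs 7, 7 vs 4, 2 vs 2] → A does not strictly dominate C (column X: 3 ≤ 7)
  B vs A: [1 vs 3, 6 vs 7, 6 vs 2] → B does not strictly dominate A (column X: 1 ≤ 3)
  B vs C: [1 vs 7, 6 vs 4, 6 vs 2] → B does not strictly dominate C (column X: 1 ≤ 7)
  C vs A: [7 vs 3, 4 vs 7, 2 vs 2] → C does not strictly dominate A (column Y: 4 ≤ 7)
  C vs B: [7 vs 1, 4 vs 6, 2 vs 6] → C does not strictly dominate B (column Y: 4 ≤ 6)
No single strategy strictly dominates all others → no strictly dominant strategy.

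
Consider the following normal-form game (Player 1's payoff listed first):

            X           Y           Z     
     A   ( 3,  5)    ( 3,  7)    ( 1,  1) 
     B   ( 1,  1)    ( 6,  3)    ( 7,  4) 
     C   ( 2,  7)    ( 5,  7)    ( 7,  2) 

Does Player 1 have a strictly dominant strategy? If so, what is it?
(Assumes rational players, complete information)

No strictly dominant strategy exists for Player 1

Work:
A strategy strictly dominates another if it gives a strictly higher payoff against every opponent action. Compare each pair of P1's strategies column-by-column:
  A vs B: [3 vs 1, 3 vs 6, 1 vs 7] → A does not strictly dominate B (column Y: 3 ≤ 6)
  A vs C: [3 vs 2, 3 vs 5, 1 vs 7] → A does not strictly dominate C (column Y: 3 ≤ 5)
  B vs A: [1 vs 3, 6 vs 3, 7 vs 1] → B does not strictly dominate A (column X: 1 ≤ 3)
  B vs C: [1 vs 2, 6 vs 5, 7 vs 7] → B does not strictly dominate C (column X: 1 ≤ 2)
  C vs A: [2 vs 3, 5 vs 3, 7 vs 1] → C does not strictly dominate A (column X: 2 ≤ 3)
  C vs B: [2 vs 1, 5 vs 6, 7 vs 7] → C does not strictly dominate B (column Y: 5 ≤ 6)
No single strategy strictly dominates all others → no strictly dominant strategy.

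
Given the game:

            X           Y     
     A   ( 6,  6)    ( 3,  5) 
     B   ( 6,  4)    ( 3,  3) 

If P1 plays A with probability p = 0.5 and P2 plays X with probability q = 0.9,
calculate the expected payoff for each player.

E[P1] = 5.7, E[P2] = 4.9

Work:
E[P1] = p·q·π₁(A,X) + p·(1-q)·π₁(A,Y) + (1-p)·q·π₁(B,X) + (1-p)·(1-q)·π₁(B,Y)
= 0.5·0.9·6 + 0.5·0.1·3 + 0.5·0.9·6 + 0.5·0.1·3
= 5.7

E[P2] = 4.9 (similar calculation)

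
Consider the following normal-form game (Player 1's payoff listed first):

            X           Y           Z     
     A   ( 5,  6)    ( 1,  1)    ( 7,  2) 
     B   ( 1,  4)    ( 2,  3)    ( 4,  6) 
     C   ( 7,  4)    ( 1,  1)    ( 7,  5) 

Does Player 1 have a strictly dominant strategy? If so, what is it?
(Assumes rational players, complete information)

No strictly dominant strategy exists for Player 1

Work:
A strategy strictly dominates another if it gives a strictly higher payoff against every opponent action. Compare each pair of P1's strategies column-by-column:
  A vs B: [5 vs 1, 1 vs 2, 7 vs 4] → A does not strictly dominate B (column Y: 1 ≤ 2)
  A vs C: [5 vs 7, 1 vs 1, 7 vs 7] → A does not strictly dominate C (column X: 5 ≤ 7)
  B vs A: [1 vs 5, 2 vs 1, 4 vs 7] → B does not strictly dominate A (column X: 1 ≤ 5)
  B vs C: [1 vs 7, 2 vs 1, 4 vs 7] → B does not strictly dominate C (column X: 1 ≤ 7)
  C vs A: [7 vs 5, 1 vs 1, 7 vs 7] → C does not strictly dominate A (column Y: 1 ≤ 1)
  C vs B: [7 vs 1, 1 vs 2, 7 vs 4] → C does not strictly dominate B (column Y: 1 ≤ 2)
No single strategy strictly dominates all others → no strictly dominant strategy.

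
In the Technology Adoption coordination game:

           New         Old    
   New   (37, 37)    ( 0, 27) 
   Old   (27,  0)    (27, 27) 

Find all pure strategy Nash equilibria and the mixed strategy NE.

Pure NE: (New, New) and (Old, Old); Mixed NE: p = 0.7297, q = 0.7297

Work:
Check pure NE:
(New, New): (37, 37) - no unilateral deviation beneficial
(Old, Old): (27, 27) - no unilateral deviation beneficial
Mixed NE: P1 plays New with p = 0.7297, P2 plays New with q = 0.7297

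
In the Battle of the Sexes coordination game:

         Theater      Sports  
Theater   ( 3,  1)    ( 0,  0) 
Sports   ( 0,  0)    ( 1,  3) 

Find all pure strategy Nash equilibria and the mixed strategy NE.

Pure NE: (Theater, Theater) and (Sports, Sports); Mixed NE: p = 0.75, q = 0.25

Work:
Check pure NE:
(Theater, Theater): (3, 1) - no unilateral deviation beneficial
(Sports, Sports): (1, 3) - no unilateral deviation beneficial
Mixed NE: P1 plays Theater with p = 0.75, P2 plays Theater with q = 0.25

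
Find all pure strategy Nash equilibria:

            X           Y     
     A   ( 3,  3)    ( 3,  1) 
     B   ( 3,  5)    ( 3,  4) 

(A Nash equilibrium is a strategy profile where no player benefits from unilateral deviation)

Nash equilibrium: (A, X), (B, X)

Work:
Best responses:
  P1 vs X: payoffs [3, 3] → best response A/B (payoff 3)
  P1 vs Y: payoffs [3, 3] → best response A/B (payoff 3)
  P2 vs A: payoffs [3, 1] → best response X (payoff 3)
  P2 vs B: payoffs [5, 4] → best response X (payoff 5)
Mutual best responses: (A,X), (B,X) → Nash equilibria.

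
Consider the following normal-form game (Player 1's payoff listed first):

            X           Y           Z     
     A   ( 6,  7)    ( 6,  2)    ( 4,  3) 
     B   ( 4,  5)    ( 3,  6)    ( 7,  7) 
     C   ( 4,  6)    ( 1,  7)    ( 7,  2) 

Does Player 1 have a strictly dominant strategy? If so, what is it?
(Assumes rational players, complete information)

No strictly dominant strategy exists for Player 1

Work:
A strategy strictly dominates another if it gives a strictly higher payoff against every opponent action. Compare each pair of P1's strategies column-by-column:
  A vs B: [6 vs 4, 6 vs 3, 4 vs 7] → A does not strictly dominate B (column Z: 4 ≤ 7)
  A vs C: [6 vs 4, 6 vs 1, 4 vs 7] → A does not strictly dominate C (column Z: 4 ≤ 7)
  B vs A: [4 vs 6, 3 vs 6, 7 vs 4] → B does not strictly dominate A (column X: 4 ≤ 6)
  B vs C: [4 vs 4, 3 vs 1, 7 vs 7] → B does not strictly dominate C (column X: 4 ≤ 4)
  C vs A: [4 vs 6, 1 vs 6, 7 vs 4] → C does not strictly dominate A (column X: 4 ≤ 6)
  C vs B: [4 vs 4, 1 vs 3, 7 vs 7] → C does not strictly dominate B (column X: 4 ≤ 4)
No single strategy strictly dominates all others → no strictly dominant strategy.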